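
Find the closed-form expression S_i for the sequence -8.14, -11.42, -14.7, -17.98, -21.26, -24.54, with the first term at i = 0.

Check differences: -11.42 - -8.14 = -3.28
-14.7 - -11.42 = -3.28
Common difference d = -3.28.
First term a = -8.14.
Formula: S_i = -8.14 - 3.28*i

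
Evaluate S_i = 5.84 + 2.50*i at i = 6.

S_6 = 5.84 + 2.5*6 = 5.84 + 15.0 = 20.84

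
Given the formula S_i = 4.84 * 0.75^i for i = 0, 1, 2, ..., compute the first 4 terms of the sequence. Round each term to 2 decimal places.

This is a geometric sequence.
i=0: S_0 = 4.84 * 0.75^0 = 4.84
i=1: S_1 = 4.84 * 0.75^1 = 3.63
i=2: S_2 = 4.84 * 0.75^2 ≈ 2.72
i=3: S_3 = 4.84 * 0.75^3 ≈ 2.04
The first 4 terms are: [4.84, 3.63, 2.72, 2.04]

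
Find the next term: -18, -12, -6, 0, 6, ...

Differences: -12 - -18 = 6
This is an arithmetic sequence with common difference d = 6.
Next term = 6 + 6 = 12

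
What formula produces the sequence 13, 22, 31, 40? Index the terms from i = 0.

Check differences: 22 - 13 = 9
31 - 22 = 9
Common difference d = 9.
First term a = 13.
Formula: S_i = 13 + 9*i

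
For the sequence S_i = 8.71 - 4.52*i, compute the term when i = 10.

S_10 = 8.71 + -4.52*10 = 8.71 + -45.2 = -36.49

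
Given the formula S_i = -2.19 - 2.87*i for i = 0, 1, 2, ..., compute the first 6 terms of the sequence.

This is an arithmetic sequence.
i=0: S_0 = -2.19 + -2.87*0 = -2.19
i=1: S_1 = -2.19 + -2.87*1 = -5.06
i=2: S_2 = -2.19 + -2.87*2 = -7.93
i=3: S_3 = -2.19 + -2.87*3 = -10.8
i=4: S_4 = -2.19 + -2.87*4 = -13.67
i=5: S_5 = -2.19 + -2.87*5 = -16.54
The first 6 terms are: [-2.19, -5.06, -7.93, -10.8, -13.67, -16.54]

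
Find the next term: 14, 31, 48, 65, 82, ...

Differences: 31 - 14 = 17
This is an arithmetic sequence with common difference d = 17.
Next term = 82 + 17 = 99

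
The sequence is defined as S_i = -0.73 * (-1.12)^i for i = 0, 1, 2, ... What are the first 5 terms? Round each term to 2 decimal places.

This is a geometric sequence.
i=0: S_0 = -0.73 * (-1.12)^0 = -0.73
i=1: S_1 = -0.73 * (-1.12)^1 ≈ 0.82
i=2: S_2 = -0.73 * (-1.12)^2 ≈ -0.92
i=3: S_3 = -0.73 * (-1.12)^3 ≈ 1.03
i=4: S_4 = -0.73 * (-1.12)^4 ≈ -1.15
The first 5 terms are: [-0.73, 0.82, -0.92, 1.03, -1.15]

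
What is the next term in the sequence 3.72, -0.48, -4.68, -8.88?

Differences: -0.48 - 3.72 = -4.2
This is an arithmetic sequence with common difference d = -4.2.
Next term = -8.88 + -4.2 = -13.08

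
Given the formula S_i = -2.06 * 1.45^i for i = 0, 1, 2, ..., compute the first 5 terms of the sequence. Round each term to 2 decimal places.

This is a geometric sequence.
i=0: S_0 = -2.06 * 1.45^0 = -2.06
i=1: S_1 = -2.06 * 1.45^1 ≈ -2.99
i=2: S_2 = -2.06 * 1.45^2 ≈ -4.33
i=3: S_3 = -2.06 * 1.45^3 ≈ -6.28
i=4: S_4 = -2.06 * 1.45^4 ≈ -9.11
The first 5 terms are: [-2.06, -2.99, -4.33, -6.28, -9.11]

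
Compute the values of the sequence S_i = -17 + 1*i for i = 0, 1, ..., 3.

This is an arithmetic sequence.
i=0: S_0 = -17 + 1*0 = -17
i=1: S_1 = -17 + 1*1 = -16
i=2: S_2 = -17 + 1*2 = -15
i=3: S_3 = -17 + 1*3 = -14
The first 4 terms are: [-17, -16, -15, -14]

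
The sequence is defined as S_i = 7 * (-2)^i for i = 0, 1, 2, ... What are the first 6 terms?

This is a geometric sequence.
i=0: S_0 = 7 * (-2)^0 = 7
i=1: S_1 = 7 * (-2)^1 = -14
i=2: S_2 = 7 * (-2)^2 = 28
i=3: S_3 = 7 * (-2)^3 = -56
i=4: S_4 = 7 * (-2)^4 = 112
i=5: S_5 = 7 * (-2)^5 = -224
The first 6 terms are: [7, -14, 28, -56, 112, -224]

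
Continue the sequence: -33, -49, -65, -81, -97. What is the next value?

Differences: -49 - -33 = -16
This is an arithmetic sequence with common difference d = -16.
Next term = -97 + -16 = -113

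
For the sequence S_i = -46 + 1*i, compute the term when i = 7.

S_7 = -46 + 1*7 = -46 + 7 = -39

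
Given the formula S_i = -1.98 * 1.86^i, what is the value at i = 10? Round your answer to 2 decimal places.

S_10 = -1.98 * 1.86^10 ≈ -1.98 * 495.5979 ≈ -981.28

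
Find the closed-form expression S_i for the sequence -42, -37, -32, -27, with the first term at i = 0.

Check differences: -37 - -42 = 5
-32 - -37 = 5
Common difference d = 5.
First term a = -42.
Formula: S_i = -42 + 5*i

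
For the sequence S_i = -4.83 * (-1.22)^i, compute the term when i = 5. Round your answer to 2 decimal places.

S_5 = -4.83 * (-1.22)^5 ≈ -4.83 * -2.7027 ≈ 13.05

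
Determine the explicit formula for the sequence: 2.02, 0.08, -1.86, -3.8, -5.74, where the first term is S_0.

Check differences: 0.08 - 2.02 = -1.94
-1.86 - 0.08 = -1.94
Common difference d = -1.94.
First term a = 2.02.
Formula: S_i = 2.02 - 1.94*i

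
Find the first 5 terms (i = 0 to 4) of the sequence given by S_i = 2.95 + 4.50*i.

This is an arithmetic sequence.
i=0: S_0 = 2.95 + 4.5*0 = 2.95
i=1: S_1 = 2.95 + 4.5*1 = 7.45
i=2: S_2 = 2.95 + 4.5*2 = 11.95
i=3: S_3 = 2.95 + 4.5*3 = 16.45
i=4: S_4 = 2.95 + 4.5*4 = 20.95
The first 5 terms are: [2.95, 7.45, 11.95, 16.45, 20.95]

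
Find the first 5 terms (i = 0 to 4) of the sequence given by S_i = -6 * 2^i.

This is a geometric sequence.
i=0: S_0 = -6 * 2^0 = -6
i=1: S_1 = -6 * 2^1 = -12
i=2: S_2 = -6 * 2^2 = -24
i=3: S_3 = -6 * 2^3 = -48
i=4: S_4 = -6 * 2^4 = -96
The first 5 terms are: [-6, -12, -24, -48, -96]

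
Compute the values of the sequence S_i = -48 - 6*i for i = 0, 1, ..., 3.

This is an arithmetic sequence.
i=0: S_0 = -48 + -6*0 = -48
i=1: S_1 = -48 + -6*1 = -54
i=2: S_2 = -48 + -6*2 = -60
i=3: S_3 = -48 + -6*3 = -66
The first 4 terms are: [-48, -54, -60, -66]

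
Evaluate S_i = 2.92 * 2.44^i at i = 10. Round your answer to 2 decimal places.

S_10 = 2.92 * 2.44^10 ≈ 2.92 * 7479.9426 ≈ 21841.43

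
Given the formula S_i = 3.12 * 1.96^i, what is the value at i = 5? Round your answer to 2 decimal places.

S_5 = 3.12 * 1.96^5 ≈ 3.12 * 28.9255 ≈ 90.25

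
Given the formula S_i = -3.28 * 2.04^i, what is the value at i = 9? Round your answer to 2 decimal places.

S_9 = -3.28 * 2.04^9 ≈ -3.28 * 611.8874 ≈ -2006.99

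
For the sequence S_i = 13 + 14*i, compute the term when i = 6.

S_6 = 13 + 14*6 = 13 + 84 = 97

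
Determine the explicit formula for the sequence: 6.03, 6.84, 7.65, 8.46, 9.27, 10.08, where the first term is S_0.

Check differences: 6.84 - 6.03 = 0.81
7.65 - 6.84 = 0.81
Common difference d = 0.81.
First term a = 6.03.
Formula: S_i = 6.03 + 0.81*i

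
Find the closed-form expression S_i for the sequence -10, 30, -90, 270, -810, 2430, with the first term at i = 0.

Check ratios: 30 / -10 = -3.0
Common ratio r = -3.
First term a = -10.
Formula: S_i = -10 * (-3)^i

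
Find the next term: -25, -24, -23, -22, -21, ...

Differences: -24 - -25 = 1
This is an arithmetic sequence with common difference d = 1.
Next term = -21 + 1 = -20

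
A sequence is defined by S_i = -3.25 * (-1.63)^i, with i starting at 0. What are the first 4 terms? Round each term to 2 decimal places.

This is a geometric sequence.
i=0: S_0 = -3.25 * (-1.63)^0 = -3.25
i=1: S_1 = -3.25 * (-1.63)^1 ≈ 5.3
i=2: S_2 = -3.25 * (-1.63)^2 ≈ -8.63
i=3: S_3 = -3.25 * (-1.63)^3 ≈ 14.07
The first 4 terms are: [-3.25, 5.3, -8.63, 14.07]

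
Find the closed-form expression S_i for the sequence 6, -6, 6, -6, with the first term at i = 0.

Check ratios: -6 / 6 = -1.0
Common ratio r = -1.
First term a = 6.
Formula: S_i = 6 * (-1)^i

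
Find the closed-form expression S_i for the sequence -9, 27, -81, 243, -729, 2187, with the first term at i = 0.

Check ratios: 27 / -9 = -3.0
Common ratio r = -3.
First term a = -9.
Formula: S_i = -9 * (-3)^i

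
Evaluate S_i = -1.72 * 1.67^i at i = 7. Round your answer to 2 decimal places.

S_7 = -1.72 * 1.67^7 ≈ -1.72 * 36.2256 ≈ -62.31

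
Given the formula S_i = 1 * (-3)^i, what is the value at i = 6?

S_6 = 1 * (-3)^6 = 1 * 729 = 729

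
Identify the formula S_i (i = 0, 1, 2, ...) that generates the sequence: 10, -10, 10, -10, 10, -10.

Check ratios: -10 / 10 = -1.0
Common ratio r = -1.
First term a = 10.
Formula: S_i = 10 * (-1)^i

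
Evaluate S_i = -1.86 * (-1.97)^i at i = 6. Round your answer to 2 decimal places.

S_6 = -1.86 * (-1.97)^6 ≈ -1.86 * 58.4517 ≈ -108.72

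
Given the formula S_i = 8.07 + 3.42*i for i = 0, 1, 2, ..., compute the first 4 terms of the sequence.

This is an arithmetic sequence.
i=0: S_0 = 8.07 + 3.42*0 = 8.07
i=1: S_1 = 8.07 + 3.42*1 = 11.49
i=2: S_2 = 8.07 + 3.42*2 = 14.91
i=3: S_3 = 8.07 + 3.42*3 = 18.33
The first 4 terms are: [8.07, 11.49, 14.91, 18.33]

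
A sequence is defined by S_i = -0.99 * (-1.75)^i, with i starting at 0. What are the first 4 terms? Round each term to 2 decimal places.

This is a geometric sequence.
i=0: S_0 = -0.99 * (-1.75)^0 = -0.99
i=1: S_1 = -0.99 * (-1.75)^1 ≈ 1.73
i=2: S_2 = -0.99 * (-1.75)^2 ≈ -3.03
i=3: S_3 = -0.99 * (-1.75)^3 ≈ 5.31
The first 4 terms are: [-0.99, 1.73, -3.03, 5.31]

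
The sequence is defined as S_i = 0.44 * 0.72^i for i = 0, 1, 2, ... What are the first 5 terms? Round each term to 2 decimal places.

This is a geometric sequence.
i=0: S_0 = 0.44 * 0.72^0 = 0.44
i=1: S_1 = 0.44 * 0.72^1 ≈ 0.32
i=2: S_2 = 0.44 * 0.72^2 ≈ 0.23
i=3: S_3 = 0.44 * 0.72^3 ≈ 0.16
i=4: S_4 = 0.44 * 0.72^4 ≈ 0.12
The first 5 terms are: [0.44, 0.32, 0.23, 0.16, 0.12]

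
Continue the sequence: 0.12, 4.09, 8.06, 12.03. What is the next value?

Differences: 4.09 - 0.12 = 3.97
This is an arithmetic sequence with common difference d = 3.97.
Next term = 12.03 + 3.97 = 16.0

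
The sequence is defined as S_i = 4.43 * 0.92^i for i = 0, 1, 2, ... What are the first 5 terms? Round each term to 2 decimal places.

This is a geometric sequence.
i=0: S_0 = 4.43 * 0.92^0 = 4.43
i=1: S_1 = 4.43 * 0.92^1 ≈ 4.08
i=2: S_2 = 4.43 * 0.92^2 ≈ 3.75
i=3: S_3 = 4.43 * 0.92^3 ≈ 3.45
i=4: S_4 = 4.43 * 0.92^4 ≈ 3.17
The first 5 terms are: [4.43, 4.08, 3.75, 3.45, 3.17]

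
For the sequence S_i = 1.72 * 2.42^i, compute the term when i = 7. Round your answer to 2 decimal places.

S_7 = 1.72 * 2.42^7 ≈ 1.72 * 486.0798 ≈ 836.06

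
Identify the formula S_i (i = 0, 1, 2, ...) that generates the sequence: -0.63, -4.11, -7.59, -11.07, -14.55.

Check differences: -4.11 - -0.63 = -3.48
-7.59 - -4.11 = -3.48
Common difference d = -3.48.
First term a = -0.63.
Formula: S_i = -0.63 - 3.48*i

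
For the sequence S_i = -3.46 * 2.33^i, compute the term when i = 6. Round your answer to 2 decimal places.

S_6 = -3.46 * 2.33^6 ≈ -3.46 * 160.0057 ≈ -553.62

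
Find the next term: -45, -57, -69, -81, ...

Differences: -57 - -45 = -12
This is an arithmetic sequence with common difference d = -12.
Next term = -81 + -12 = -93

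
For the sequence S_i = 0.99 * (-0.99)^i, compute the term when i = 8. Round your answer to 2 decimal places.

S_8 = 0.99 * (-0.99)^8 ≈ 0.99 * 0.9227 ≈ 0.91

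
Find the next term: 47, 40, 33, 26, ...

Differences: 40 - 47 = -7
This is an arithmetic sequence with common difference d = -7.
Next term = 26 + -7 = 19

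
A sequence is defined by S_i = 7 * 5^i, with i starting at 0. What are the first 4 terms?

This is a geometric sequence.
i=0: S_0 = 7 * 5^0 = 7
i=1: S_1 = 7 * 5^1 = 35
i=2: S_2 = 7 * 5^2 = 175
i=3: S_3 = 7 * 5^3 = 875
The first 4 terms are: [7, 35, 175, 875]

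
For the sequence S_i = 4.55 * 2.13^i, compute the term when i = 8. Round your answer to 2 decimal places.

S_8 = 4.55 * 2.13^8 ≈ 4.55 * 423.6789 ≈ 1927.74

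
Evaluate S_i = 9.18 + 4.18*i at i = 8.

S_8 = 9.18 + 4.18*8 = 9.18 + 33.44 = 42.62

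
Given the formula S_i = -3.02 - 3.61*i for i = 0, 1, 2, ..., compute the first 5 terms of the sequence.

This is an arithmetic sequence.
i=0: S_0 = -3.02 + -3.61*0 = -3.02
i=1: S_1 = -3.02 + -3.61*1 = -6.63
i=2: S_2 = -3.02 + -3.61*2 = -10.24
i=3: S_3 = -3.02 + -3.61*3 = -13.85
i=4: S_4 = -3.02 + -3.61*4 = -17.46
The first 5 terms are: [-3.02, -6.63, -10.24, -13.85, -17.46]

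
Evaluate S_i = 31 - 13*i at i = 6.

S_6 = 31 + -13*6 = 31 + -78 = -47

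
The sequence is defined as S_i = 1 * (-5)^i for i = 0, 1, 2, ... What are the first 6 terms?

This is a geometric sequence.
i=0: S_0 = 1 * (-5)^0 = 1
i=1: S_1 = 1 * (-5)^1 = -5
i=2: S_2 = 1 * (-5)^2 = 25
i=3: S_3 = 1 * (-5)^3 = -125
i=4: S_4 = 1 * (-5)^4 = 625
i=5: S_5 = 1 * (-5)^5 = -3125
The first 6 terms are: [1, -5, 25, -125, 625, -3125]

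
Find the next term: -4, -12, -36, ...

Ratios: -12 / -4 = 3.0
This is a geometric sequence with common ratio r = 3.
Next term = -36 * 3 = -108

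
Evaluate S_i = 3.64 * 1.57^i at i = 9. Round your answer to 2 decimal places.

S_9 = 3.64 * 1.57^9 ≈ 3.64 * 57.9558 ≈ 210.96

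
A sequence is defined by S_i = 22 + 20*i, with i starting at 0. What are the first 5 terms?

This is an arithmetic sequence.
i=0: S_0 = 22 + 20*0 = 22
i=1: S_1 = 22 + 20*1 = 42
i=2: S_2 = 22 + 20*2 = 62
i=3: S_3 = 22 + 20*3 = 82
i=4: S_4 = 22 + 20*4 = 102
The first 5 terms are: [22, 42, 62, 82, 102]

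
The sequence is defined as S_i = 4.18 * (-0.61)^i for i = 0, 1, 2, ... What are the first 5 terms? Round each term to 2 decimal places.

This is a geometric sequence.
i=0: S_0 = 4.18 * (-0.61)^0 = 4.18
i=1: S_1 = 4.18 * (-0.61)^1 ≈ -2.55
i=2: S_2 = 4.18 * (-0.61)^2 ≈ 1.56
i=3: S_3 = 4.18 * (-0.61)^3 ≈ -0.95
i=4: S_4 = 4.18 * (-0.61)^4 ≈ 0.58
The first 5 terms are: [4.18, -2.55, 1.56, -0.95, 0.58]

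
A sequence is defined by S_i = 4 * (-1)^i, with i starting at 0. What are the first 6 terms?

This is a geometric sequence.
i=0: S_0 = 4 * (-1)^0 = 4
i=1: S_1 = 4 * (-1)^1 = -4
i=2: S_2 = 4 * (-1)^2 = 4
i=3: S_3 = 4 * (-1)^3 = -4
i=4: S_4 = 4 * (-1)^4 = 4
i=5: S_5 = 4 * (-1)^5 = -4
The first 6 terms are: [4, -4, 4, -4, 4, -4]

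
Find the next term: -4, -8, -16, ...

Ratios: -8 / -4 = 2.0
This is a geometric sequence with common ratio r = 2.
Next term = -16 * 2 = -32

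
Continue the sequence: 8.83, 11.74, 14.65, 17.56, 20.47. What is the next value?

Differences: 11.74 - 8.83 = 2.91
This is an arithmetic sequence with common difference d = 2.91.
Next term = 20.47 + 2.91 = 23.38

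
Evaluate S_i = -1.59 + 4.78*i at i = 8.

S_8 = -1.59 + 4.78*8 = -1.59 + 38.24 = 36.65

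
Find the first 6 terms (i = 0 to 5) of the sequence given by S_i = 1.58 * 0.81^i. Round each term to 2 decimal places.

This is a geometric sequence.
i=0: S_0 = 1.58 * 0.81^0 = 1.58
i=1: S_1 = 1.58 * 0.81^1 ≈ 1.28
i=2: S_2 = 1.58 * 0.81^2 ≈ 1.04
i=3: S_3 = 1.58 * 0.81^3 ≈ 0.84
i=4: S_4 = 1.58 * 0.81^4 ≈ 0.68
i=5: S_5 = 1.58 * 0.81^5 ≈ 0.55
The first 6 terms are: [1.58, 1.28, 1.04, 0.84, 0.68, 0.55]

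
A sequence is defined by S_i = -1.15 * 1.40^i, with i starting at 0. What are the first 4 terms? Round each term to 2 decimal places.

This is a geometric sequence.
i=0: S_0 = -1.15 * 1.4^0 = -1.15
i=1: S_1 = -1.15 * 1.4^1 = -1.61
i=2: S_2 = -1.15 * 1.4^2 ≈ -2.25
i=3: S_3 = -1.15 * 1.4^3 ≈ -3.16
The first 4 terms are: [-1.15, -1.61, -2.25, -3.16]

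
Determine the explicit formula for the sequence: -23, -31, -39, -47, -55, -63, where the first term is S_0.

Check differences: -31 - -23 = -8
-39 - -31 = -8
Common difference d = -8.
First term a = -23.
Formula: S_i = -23 - 8*i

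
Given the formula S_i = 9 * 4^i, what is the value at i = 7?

S_7 = 9 * 4^7 = 9 * 16384 = 147456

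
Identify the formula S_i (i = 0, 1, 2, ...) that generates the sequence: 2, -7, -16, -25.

Check differences: -7 - 2 = -9
-16 - -7 = -9
Common difference d = -9.
First term a = 2.
Formula: S_i = 2 - 9*i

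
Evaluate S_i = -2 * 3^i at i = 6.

S_6 = -2 * 3^6 = -2 * 729 = -1458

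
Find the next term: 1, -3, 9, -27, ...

Ratios: -3 / 1 = -3.0
This is a geometric sequence with common ratio r = -3.
Next term = -27 * -3 = 81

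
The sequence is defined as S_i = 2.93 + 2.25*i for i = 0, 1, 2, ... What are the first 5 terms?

This is an arithmetic sequence.
i=0: S_0 = 2.93 + 2.25*0 = 2.93
i=1: S_1 = 2.93 + 2.25*1 = 5.18
i=2: S_2 = 2.93 + 2.25*2 = 7.43
i=3: S_3 = 2.93 + 2.25*3 = 9.68
i=4: S_4 = 2.93 + 2.25*4 = 11.93
The first 5 terms are: [2.93, 5.18, 7.43, 9.68, 11.93]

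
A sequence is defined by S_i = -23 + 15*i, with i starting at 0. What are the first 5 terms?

This is an arithmetic sequence.
i=0: S_0 = -23 + 15*0 = -23
i=1: S_1 = -23 + 15*1 = -8
i=2: S_2 = -23 + 15*2 = 7
i=3: S_3 = -23 + 15*3 = 22
i=4: S_4 = -23 + 15*4 = 37
The first 5 terms are: [-23, -8, 7, 22, 37]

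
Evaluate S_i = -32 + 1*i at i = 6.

S_6 = -32 + 1*6 = -32 + 6 = -26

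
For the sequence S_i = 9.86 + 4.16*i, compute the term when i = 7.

S_7 = 9.86 + 4.16*7 = 9.86 + 29.12 = 38.98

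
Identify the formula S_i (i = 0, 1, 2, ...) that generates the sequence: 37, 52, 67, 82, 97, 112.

Check differences: 52 - 37 = 15
67 - 52 = 15
Common difference d = 15.
First term a = 37.
Formula: S_i = 37 + 15*i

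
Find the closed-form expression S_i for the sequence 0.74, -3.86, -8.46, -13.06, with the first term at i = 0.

Check differences: -3.86 - 0.74 = -4.6
-8.46 - -3.86 = -4.6
Common difference d = -4.6.
First term a = 0.74.
Formula: S_i = 0.74 - 4.60*i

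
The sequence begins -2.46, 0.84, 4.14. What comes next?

Differences: 0.84 - -2.46 = 3.3
This is an arithmetic sequence with common difference d = 3.3.
Next term = 4.14 + 3.3 = 7.44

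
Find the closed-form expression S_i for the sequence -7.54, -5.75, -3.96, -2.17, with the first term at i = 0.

Check differences: -5.75 - -7.54 = 1.79
-3.96 - -5.75 = 1.79
Common difference d = 1.79.
First term a = -7.54.
Formula: S_i = -7.54 + 1.79*i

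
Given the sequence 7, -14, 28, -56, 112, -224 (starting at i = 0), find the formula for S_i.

Check ratios: -14 / 7 = -2.0
Common ratio r = -2.
First term a = 7.
Formula: S_i = 7 * (-2)^i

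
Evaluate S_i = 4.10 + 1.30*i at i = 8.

S_8 = 4.1 + 1.3*8 = 4.1 + 10.4 = 14.5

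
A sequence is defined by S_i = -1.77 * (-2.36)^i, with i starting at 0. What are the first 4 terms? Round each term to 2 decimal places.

This is a geometric sequence.
i=0: S_0 = -1.77 * (-2.36)^0 = -1.77
i=1: S_1 = -1.77 * (-2.36)^1 ≈ 4.18
i=2: S_2 = -1.77 * (-2.36)^2 ≈ -9.86
i=3: S_3 = -1.77 * (-2.36)^3 ≈ 23.27
The first 4 terms are: [-1.77, 4.18, -9.86, 23.27]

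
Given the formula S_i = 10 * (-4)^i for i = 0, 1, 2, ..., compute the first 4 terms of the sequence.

This is a geometric sequence.
i=0: S_0 = 10 * (-4)^0 = 10
i=1: S_1 = 10 * (-4)^1 = -40
i=2: S_2 = 10 * (-4)^2 = 160
i=3: S_3 = 10 * (-4)^3 = -640
The first 4 terms are: [10, -40, 160, -640]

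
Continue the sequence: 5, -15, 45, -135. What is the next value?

Ratios: -15 / 5 = -3.0
This is a geometric sequence with common ratio r = -3.
Next term = -135 * -3 = 405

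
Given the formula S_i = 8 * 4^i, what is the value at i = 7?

S_7 = 8 * 4^7 = 8 * 16384 = 131072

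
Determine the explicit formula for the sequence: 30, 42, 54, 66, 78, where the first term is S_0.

Check differences: 42 - 30 = 12
54 - 42 = 12
Common difference d = 12.
First term a = 30.
Formula: S_i = 30 + 12*i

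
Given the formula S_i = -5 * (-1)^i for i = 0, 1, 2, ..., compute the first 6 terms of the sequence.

This is a geometric sequence.
i=0: S_0 = -5 * (-1)^0 = -5
i=1: S_1 = -5 * (-1)^1 = 5
i=2: S_2 = -5 * (-1)^2 = -5
i=3: S_3 = -5 * (-1)^3 = 5
i=4: S_4 = -5 * (-1)^4 = -5
i=5: S_5 = -5 * (-1)^5 = 5
The first 6 terms are: [-5, 5, -5, 5, -5, 5]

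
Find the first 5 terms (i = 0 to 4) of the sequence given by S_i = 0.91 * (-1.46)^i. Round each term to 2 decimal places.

This is a geometric sequence.
i=0: S_0 = 0.91 * (-1.46)^0 = 0.91
i=1: S_1 = 0.91 * (-1.46)^1 ≈ -1.33
i=2: S_2 = 0.91 * (-1.46)^2 ≈ 1.94
i=3: S_3 = 0.91 * (-1.46)^3 ≈ -2.83
i=4: S_4 = 0.91 * (-1.46)^4 ≈ 4.13
The first 5 terms are: [0.91, -1.33, 1.94, -2.83, 4.13]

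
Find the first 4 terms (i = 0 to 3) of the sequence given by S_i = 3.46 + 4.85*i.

This is an arithmetic sequence.
i=0: S_0 = 3.46 + 4.85*0 = 3.46
i=1: S_1 = 3.46 + 4.85*1 = 8.31
i=2: S_2 = 3.46 + 4.85*2 = 13.16
i=3: S_3 = 3.46 + 4.85*3 = 18.01
The first 4 terms are: [3.46, 8.31, 13.16, 18.01]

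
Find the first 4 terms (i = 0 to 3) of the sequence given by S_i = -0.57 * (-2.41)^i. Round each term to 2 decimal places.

This is a geometric sequence.
i=0: S_0 = -0.57 * (-2.41)^0 = -0.57
i=1: S_1 = -0.57 * (-2.41)^1 ≈ 1.37
i=2: S_2 = -0.57 * (-2.41)^2 ≈ -3.31
i=3: S_3 = -0.57 * (-2.41)^3 ≈ 7.98
The first 4 terms are: [-0.57, 1.37, -3.31, 7.98]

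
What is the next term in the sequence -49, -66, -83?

Differences: -66 - -49 = -17
This is an arithmetic sequence with common difference d = -17.
Next term = -83 + -17 = -100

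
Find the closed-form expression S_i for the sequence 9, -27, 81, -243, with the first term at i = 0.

Check ratios: -27 / 9 = -3.0
Common ratio r = -3.
First term a = 9.
Formula: S_i = 9 * (-3)^i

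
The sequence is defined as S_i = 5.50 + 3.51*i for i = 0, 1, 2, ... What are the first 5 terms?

This is an arithmetic sequence.
i=0: S_0 = 5.5 + 3.51*0 = 5.5
i=1: S_1 = 5.5 + 3.51*1 = 9.01
i=2: S_2 = 5.5 + 3.51*2 = 12.52
i=3: S_3 = 5.5 + 3.51*3 = 16.03
i=4: S_4 = 5.5 + 3.51*4 = 19.54
The first 5 terms are: [5.5, 9.01, 12.52, 16.03, 19.54]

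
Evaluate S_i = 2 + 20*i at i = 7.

S_7 = 2 + 20*7 = 2 + 140 = 142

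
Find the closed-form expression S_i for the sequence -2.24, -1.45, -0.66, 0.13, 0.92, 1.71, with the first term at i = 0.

Check differences: -1.45 - -2.24 = 0.79
-0.66 - -1.45 = 0.79
Common difference d = 0.79.
First term a = -2.24.
Formula: S_i = -2.24 + 0.79*i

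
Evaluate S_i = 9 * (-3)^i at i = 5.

S_5 = 9 * (-3)^5 = 9 * -243 = -2187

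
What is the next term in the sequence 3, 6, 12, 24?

Ratios: 6 / 3 = 2.0
This is a geometric sequence with common ratio r = 2.
Next term = 24 * 2 = 48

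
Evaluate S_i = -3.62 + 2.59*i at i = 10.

S_10 = -3.62 + 2.59*10 = -3.62 + 25.9 = 22.28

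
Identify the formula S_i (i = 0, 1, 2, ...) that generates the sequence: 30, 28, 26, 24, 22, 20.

Check differences: 28 - 30 = -2
26 - 28 = -2
Common difference d = -2.
First term a = 30.
Formula: S_i = 30 - 2*i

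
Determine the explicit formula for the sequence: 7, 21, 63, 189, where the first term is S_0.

Check ratios: 21 / 7 = 3.0
Common ratio r = 3.
First term a = 7.
Formula: S_i = 7 * 3^i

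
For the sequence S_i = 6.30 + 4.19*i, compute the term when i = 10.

S_10 = 6.3 + 4.19*10 = 6.3 + 41.9 = 48.2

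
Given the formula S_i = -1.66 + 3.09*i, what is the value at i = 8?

S_8 = -1.66 + 3.09*8 = -1.66 + 24.72 = 23.06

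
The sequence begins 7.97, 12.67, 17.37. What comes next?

Differences: 12.67 - 7.97 = 4.7
This is an arithmetic sequence with common difference d = 4.7.
Next term = 17.37 + 4.7 = 22.07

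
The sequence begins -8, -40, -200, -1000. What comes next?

Ratios: -40 / -8 = 5.0
This is a geometric sequence with common ratio r = 5.
Next term = -1000 * 5 = -5000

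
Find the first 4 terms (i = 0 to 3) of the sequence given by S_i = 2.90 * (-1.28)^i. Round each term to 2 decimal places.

This is a geometric sequence.
i=0: S_0 = 2.9 * (-1.28)^0 = 2.9
i=1: S_1 = 2.9 * (-1.28)^1 ≈ -3.71
i=2: S_2 = 2.9 * (-1.28)^2 ≈ 4.75
i=3: S_3 = 2.9 * (-1.28)^3 ≈ -6.08
The first 4 terms are: [2.9, -3.71, 4.75, -6.08]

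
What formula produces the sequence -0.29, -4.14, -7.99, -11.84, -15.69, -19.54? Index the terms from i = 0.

Check differences: -4.14 - -0.29 = -3.85
-7.99 - -4.14 = -3.85
Common difference d = -3.85.
First term a = -0.29.
Formula: S_i = -0.29 - 3.85*i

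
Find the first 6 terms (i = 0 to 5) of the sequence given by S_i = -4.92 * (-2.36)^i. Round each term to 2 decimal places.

This is a geometric sequence.
i=0: S_0 = -4.92 * (-2.36)^0 = -4.92
i=1: S_1 = -4.92 * (-2.36)^1 ≈ 11.61
i=2: S_2 = -4.92 * (-2.36)^2 ≈ -27.4
i=3: S_3 = -4.92 * (-2.36)^3 ≈ 64.67
i=4: S_4 = -4.92 * (-2.36)^4 ≈ -152.62
i=5: S_5 = -4.92 * (-2.36)^5 ≈ 360.18
The first 6 terms are: [-4.92, 11.61, -27.4, 64.67, -152.62, 360.18]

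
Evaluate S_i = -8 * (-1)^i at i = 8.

S_8 = -8 * (-1)^8 = -8 * 1 = -8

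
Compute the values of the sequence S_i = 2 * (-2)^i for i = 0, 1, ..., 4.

This is a geometric sequence.
i=0: S_0 = 2 * (-2)^0 = 2
i=1: S_1 = 2 * (-2)^1 = -4
i=2: S_2 = 2 * (-2)^2 = 8
i=3: S_3 = 2 * (-2)^3 = -16
i=4: S_4 = 2 * (-2)^4 = 32
The first 5 terms are: [2, -4, 8, -16, 32]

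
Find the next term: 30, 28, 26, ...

Differences: 28 - 30 = -2
This is an arithmetic sequence with common difference d = -2.
Next term = 26 + -2 = 24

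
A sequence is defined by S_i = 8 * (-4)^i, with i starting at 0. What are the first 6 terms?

This is a geometric sequence.
i=0: S_0 = 8 * (-4)^0 = 8
i=1: S_1 = 8 * (-4)^1 = -32
i=2: S_2 = 8 * (-4)^2 = 128
i=3: S_3 = 8 * (-4)^3 = -512
i=4: S_4 = 8 * (-4)^4 = 2048
i=5: S_5 = 8 * (-4)^5 = -8192
The first 6 terms are: [8, -32, 128, -512, 2048, -8192]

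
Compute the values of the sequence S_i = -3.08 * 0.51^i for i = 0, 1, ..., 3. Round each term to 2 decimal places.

This is a geometric sequence.
i=0: S_0 = -3.08 * 0.51^0 = -3.08
i=1: S_1 = -3.08 * 0.51^1 ≈ -1.57
i=2: S_2 = -3.08 * 0.51^2 ≈ -0.8
i=3: S_3 = -3.08 * 0.51^3 ≈ -0.41
The first 4 terms are: [-3.08, -1.57, -0.8, -0.41]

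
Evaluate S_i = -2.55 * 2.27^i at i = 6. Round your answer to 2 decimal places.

S_6 = -2.55 * 2.27^6 ≈ -2.55 * 136.8218 ≈ -348.9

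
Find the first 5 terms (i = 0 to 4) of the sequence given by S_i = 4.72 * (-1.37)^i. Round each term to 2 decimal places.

This is a geometric sequence.
i=0: S_0 = 4.72 * (-1.37)^0 = 4.72
i=1: S_1 = 4.72 * (-1.37)^1 ≈ -6.47
i=2: S_2 = 4.72 * (-1.37)^2 ≈ 8.86
i=3: S_3 = 4.72 * (-1.37)^3 ≈ -12.14
i=4: S_4 = 4.72 * (-1.37)^4 ≈ 16.63
The first 5 terms are: [4.72, -6.47, 8.86, -12.14, 16.63]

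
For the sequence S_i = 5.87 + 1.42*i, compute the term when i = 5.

S_5 = 5.87 + 1.42*5 = 5.87 + 7.1 = 12.97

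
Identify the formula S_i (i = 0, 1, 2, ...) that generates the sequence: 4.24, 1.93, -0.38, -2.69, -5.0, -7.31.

Check differences: 1.93 - 4.24 = -2.31
-0.38 - 1.93 = -2.31
Common difference d = -2.31.
First term a = 4.24.
Formula: S_i = 4.24 - 2.31*i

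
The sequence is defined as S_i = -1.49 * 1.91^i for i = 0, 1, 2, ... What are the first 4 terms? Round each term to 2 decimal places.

This is a geometric sequence.
i=0: S_0 = -1.49 * 1.91^0 = -1.49
i=1: S_1 = -1.49 * 1.91^1 ≈ -2.85
i=2: S_2 = -1.49 * 1.91^2 ≈ -5.44
i=3: S_3 = -1.49 * 1.91^3 ≈ -10.38
The first 4 terms are: [-1.49, -2.85, -5.44, -10.38]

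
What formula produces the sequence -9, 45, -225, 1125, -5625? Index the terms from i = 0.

Check ratios: 45 / -9 = -5.0
Common ratio r = -5.
First term a = -9.
Formula: S_i = -9 * (-5)^i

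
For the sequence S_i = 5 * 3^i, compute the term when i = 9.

S_9 = 5 * 3^9 = 5 * 19683 = 98415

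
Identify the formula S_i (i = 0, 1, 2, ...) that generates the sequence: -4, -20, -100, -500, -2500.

Check ratios: -20 / -4 = 5.0
Common ratio r = 5.
First term a = -4.
Formula: S_i = -4 * 5^i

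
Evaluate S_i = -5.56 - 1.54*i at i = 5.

S_5 = -5.56 + -1.54*5 = -5.56 + -7.7 = -13.26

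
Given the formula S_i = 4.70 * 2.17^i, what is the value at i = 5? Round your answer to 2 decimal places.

S_5 = 4.7 * 2.17^5 ≈ 4.7 * 48.117 ≈ 226.15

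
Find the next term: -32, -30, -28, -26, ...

Differences: -30 - -32 = 2
This is an arithmetic sequence with common difference d = 2.
Next term = -26 + 2 = -24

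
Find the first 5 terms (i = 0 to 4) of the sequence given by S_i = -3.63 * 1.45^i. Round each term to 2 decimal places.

This is a geometric sequence.
i=0: S_0 = -3.63 * 1.45^0 = -3.63
i=1: S_1 = -3.63 * 1.45^1 ≈ -5.26
i=2: S_2 = -3.63 * 1.45^2 ≈ -7.63
i=3: S_3 = -3.63 * 1.45^3 ≈ -11.07
i=4: S_4 = -3.63 * 1.45^4 ≈ -16.05
The first 5 terms are: [-3.63, -5.26, -7.63, -11.07, -16.05]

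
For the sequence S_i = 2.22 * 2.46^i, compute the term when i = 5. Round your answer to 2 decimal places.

S_5 = 2.22 * 2.46^5 ≈ 2.22 * 90.0898 ≈ 200.0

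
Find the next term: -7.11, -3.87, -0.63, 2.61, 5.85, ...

Differences: -3.87 - -7.11 = 3.24
This is an arithmetic sequence with common difference d = 3.24.
Next term = 5.85 + 3.24 = 9.09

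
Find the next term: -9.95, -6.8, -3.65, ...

Differences: -6.8 - -9.95 = 3.15
This is an arithmetic sequence with common difference d = 3.15.
Next term = -3.65 + 3.15 = -0.5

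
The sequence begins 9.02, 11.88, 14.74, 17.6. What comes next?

Differences: 11.88 - 9.02 = 2.86
This is an arithmetic sequence with common difference d = 2.86.
Next term = 17.6 + 2.86 = 20.46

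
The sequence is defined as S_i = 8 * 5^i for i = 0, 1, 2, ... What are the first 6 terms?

This is a geometric sequence.
i=0: S_0 = 8 * 5^0 = 8
i=1: S_1 = 8 * 5^1 = 40
i=2: S_2 = 8 * 5^2 = 200
i=3: S_3 = 8 * 5^3 = 1000
i=4: S_4 = 8 * 5^4 = 5000
i=5: S_5 = 8 * 5^5 = 25000
The first 6 terms are: [8, 40, 200, 1000, 5000, 25000]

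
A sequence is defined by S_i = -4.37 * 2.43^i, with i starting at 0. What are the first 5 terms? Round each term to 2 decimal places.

This is a geometric sequence.
i=0: S_0 = -4.37 * 2.43^0 = -4.37
i=1: S_1 = -4.37 * 2.43^1 ≈ -10.62
i=2: S_2 = -4.37 * 2.43^2 ≈ -25.8
i=3: S_3 = -4.37 * 2.43^3 ≈ -62.7
i=4: S_4 = -4.37 * 2.43^4 ≈ -152.37
The first 5 terms are: [-4.37, -10.62, -25.8, -62.7, -152.37]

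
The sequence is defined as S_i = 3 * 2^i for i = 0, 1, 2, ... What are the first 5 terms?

This is a geometric sequence.
i=0: S_0 = 3 * 2^0 = 3
i=1: S_1 = 3 * 2^1 = 6
i=2: S_2 = 3 * 2^2 = 12
i=3: S_3 = 3 * 2^3 = 24
i=4: S_4 = 3 * 2^4 = 48
The first 5 terms are: [3, 6, 12, 24, 48]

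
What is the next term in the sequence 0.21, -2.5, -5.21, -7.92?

Differences: -2.5 - 0.21 = -2.71
This is an arithmetic sequence with common difference d = -2.71.
Next term = -7.92 + -2.71 = -10.63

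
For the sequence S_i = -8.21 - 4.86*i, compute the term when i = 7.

S_7 = -8.21 + -4.86*7 = -8.21 + -34.02 = -42.23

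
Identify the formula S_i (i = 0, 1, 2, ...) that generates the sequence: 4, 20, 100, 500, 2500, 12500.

Check ratios: 20 / 4 = 5.0
Common ratio r = 5.
First term a = 4.
Formula: S_i = 4 * 5^i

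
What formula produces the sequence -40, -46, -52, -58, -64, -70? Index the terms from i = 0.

Check differences: -46 - -40 = -6
-52 - -46 = -6
Common difference d = -6.
First term a = -40.
Formula: S_i = -40 - 6*i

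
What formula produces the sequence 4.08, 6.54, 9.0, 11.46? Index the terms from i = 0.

Check differences: 6.54 - 4.08 = 2.46
9.0 - 6.54 = 2.46
Common difference d = 2.46.
First term a = 4.08.
Formula: S_i = 4.08 + 2.46*i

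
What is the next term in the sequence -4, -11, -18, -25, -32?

Differences: -11 - -4 = -7
This is an arithmetic sequence with common difference d = -7.
Next term = -32 + -7 = -39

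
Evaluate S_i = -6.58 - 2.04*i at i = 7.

S_7 = -6.58 + -2.04*7 = -6.58 + -14.28 = -20.86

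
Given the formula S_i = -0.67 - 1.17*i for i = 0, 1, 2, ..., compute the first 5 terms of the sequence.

This is an arithmetic sequence.
i=0: S_0 = -0.67 + -1.17*0 = -0.67
i=1: S_1 = -0.67 + -1.17*1 = -1.84
i=2: S_2 = -0.67 + -1.17*2 = -3.01
i=3: S_3 = -0.67 + -1.17*3 = -4.18
i=4: S_4 = -0.67 + -1.17*4 = -5.35
The first 5 terms are: [-0.67, -1.84, -3.01, -4.18, -5.35]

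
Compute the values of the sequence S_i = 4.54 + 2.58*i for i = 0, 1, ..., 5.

This is an arithmetic sequence.
i=0: S_0 = 4.54 + 2.58*0 = 4.54
i=1: S_1 = 4.54 + 2.58*1 = 7.12
i=2: S_2 = 4.54 + 2.58*2 = 9.7
i=3: S_3 = 4.54 + 2.58*3 = 12.28
i=4: S_4 = 4.54 + 2.58*4 = 14.86
i=5: S_5 = 4.54 + 2.58*5 = 17.44
The first 6 terms are: [4.54, 7.12, 9.7, 12.28, 14.86, 17.44]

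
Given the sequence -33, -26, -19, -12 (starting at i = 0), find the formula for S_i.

Check differences: -26 - -33 = 7
-19 - -26 = 7
Common difference d = 7.
First term a = -33.
Formula: S_i = -33 + 7*i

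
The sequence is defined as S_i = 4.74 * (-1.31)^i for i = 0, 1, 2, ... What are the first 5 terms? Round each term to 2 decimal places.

This is a geometric sequence.
i=0: S_0 = 4.74 * (-1.31)^0 = 4.74
i=1: S_1 = 4.74 * (-1.31)^1 ≈ -6.21
i=2: S_2 = 4.74 * (-1.31)^2 ≈ 8.13
i=3: S_3 = 4.74 * (-1.31)^3 ≈ -10.66
i=4: S_4 = 4.74 * (-1.31)^4 ≈ 13.96
The first 5 terms are: [4.74, -6.21, 8.13, -10.66, 13.96]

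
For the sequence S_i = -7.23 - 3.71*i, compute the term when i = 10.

S_10 = -7.23 + -3.71*10 = -7.23 + -37.1 = -44.33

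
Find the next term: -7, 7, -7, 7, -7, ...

Ratios: 7 / -7 = -1.0
This is a geometric sequence with common ratio r = -1.
Next term = -7 * -1 = 7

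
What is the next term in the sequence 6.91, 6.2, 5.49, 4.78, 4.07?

Differences: 6.2 - 6.91 = -0.71
This is an arithmetic sequence with common difference d = -0.71.
Next term = 4.07 + -0.71 = 3.36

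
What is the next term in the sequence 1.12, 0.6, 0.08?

Differences: 0.6 - 1.12 = -0.52
This is an arithmetic sequence with common difference d = -0.52.
Next term = 0.08 + -0.52 = -0.44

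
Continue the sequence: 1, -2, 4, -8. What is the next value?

Ratios: -2 / 1 = -2.0
This is a geometric sequence with common ratio r = -2.
Next term = -8 * -2 = 16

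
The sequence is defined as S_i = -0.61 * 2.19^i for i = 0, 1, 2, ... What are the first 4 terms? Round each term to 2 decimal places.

This is a geometric sequence.
i=0: S_0 = -0.61 * 2.19^0 = -0.61
i=1: S_1 = -0.61 * 2.19^1 ≈ -1.34
i=2: S_2 = -0.61 * 2.19^2 ≈ -2.93
i=3: S_3 = -0.61 * 2.19^3 ≈ -6.41
The first 4 terms are: [-0.61, -1.34, -2.93, -6.41]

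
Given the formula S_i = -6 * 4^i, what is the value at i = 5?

S_5 = -6 * 4^5 = -6 * 1024 = -6144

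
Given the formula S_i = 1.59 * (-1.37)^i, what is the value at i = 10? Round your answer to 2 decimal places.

S_10 = 1.59 * (-1.37)^10 ≈ 1.59 * 23.2919 ≈ 37.03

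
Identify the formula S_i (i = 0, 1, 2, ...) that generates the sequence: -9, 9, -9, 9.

Check ratios: 9 / -9 = -1.0
Common ratio r = -1.
First term a = -9.
Formula: S_i = -9 * (-1)^i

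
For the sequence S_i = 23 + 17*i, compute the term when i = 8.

S_8 = 23 + 17*8 = 23 + 136 = 159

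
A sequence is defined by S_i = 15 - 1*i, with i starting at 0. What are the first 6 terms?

This is an arithmetic sequence.
i=0: S_0 = 15 + -1*0 = 15
i=1: S_1 = 15 + -1*1 = 14
i=2: S_2 = 15 + -1*2 = 13
i=3: S_3 = 15 + -1*3 = 12
i=4: S_4 = 15 + -1*4 = 11
i=5: S_5 = 15 + -1*5 = 10
The first 6 terms are: [15, 14, 13, 12, 11, 10]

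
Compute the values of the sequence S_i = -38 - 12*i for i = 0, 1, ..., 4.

This is an arithmetic sequence.
i=0: S_0 = -38 + -12*0 = -38
i=1: S_1 = -38 + -12*1 = -50
i=2: S_2 = -38 + -12*2 = -62
i=3: S_3 = -38 + -12*3 = -74
i=4: S_4 = -38 + -12*4 = -86
The first 5 terms are: [-38, -50, -62, -74, -86]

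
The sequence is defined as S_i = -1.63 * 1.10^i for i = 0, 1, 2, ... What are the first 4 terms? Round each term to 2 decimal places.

This is a geometric sequence.
i=0: S_0 = -1.63 * 1.1^0 = -1.63
i=1: S_1 = -1.63 * 1.1^1 ≈ -1.79
i=2: S_2 = -1.63 * 1.1^2 ≈ -1.97
i=3: S_3 = -1.63 * 1.1^3 ≈ -2.17
The first 4 terms are: [-1.63, -1.79, -1.97, -2.17]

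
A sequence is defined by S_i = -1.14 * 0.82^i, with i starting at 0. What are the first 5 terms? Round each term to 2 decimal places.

This is a geometric sequence.
i=0: S_0 = -1.14 * 0.82^0 = -1.14
i=1: S_1 = -1.14 * 0.82^1 ≈ -0.93
i=2: S_2 = -1.14 * 0.82^2 ≈ -0.77
i=3: S_3 = -1.14 * 0.82^3 ≈ -0.63
i=4: S_4 = -1.14 * 0.82^4 ≈ -0.52
The first 5 terms are: [-1.14, -0.93, -0.77, -0.63, -0.52]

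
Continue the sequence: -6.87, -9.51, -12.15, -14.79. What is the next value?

Differences: -9.51 - -6.87 = -2.64
This is an arithmetic sequence with common difference d = -2.64.
Next term = -14.79 + -2.64 = -17.43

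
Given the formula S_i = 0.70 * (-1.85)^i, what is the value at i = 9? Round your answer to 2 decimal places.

S_9 = 0.7 * (-1.85)^9 ≈ 0.7 * -253.8315 ≈ -177.68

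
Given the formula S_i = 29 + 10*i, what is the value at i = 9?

S_9 = 29 + 10*9 = 29 + 90 = 119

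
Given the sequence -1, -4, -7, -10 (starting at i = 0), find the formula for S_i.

Check differences: -4 - -1 = -3
-7 - -4 = -3
Common difference d = -3.
First term a = -1.
Formula: S_i = -1 - 3*i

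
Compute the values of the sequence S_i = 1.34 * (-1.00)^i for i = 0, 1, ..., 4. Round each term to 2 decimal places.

This is a geometric sequence.
i=0: S_0 = 1.34 * (-1.0)^0 = 1.34
i=1: S_1 = 1.34 * (-1.0)^1 = -1.34
i=2: S_2 = 1.34 * (-1.0)^2 = 1.34
i=3: S_3 = 1.34 * (-1.0)^3 = -1.34
i=4: S_4 = 1.34 * (-1.0)^4 = 1.34
The first 5 terms are: [1.34, -1.34, 1.34, -1.34, 1.34]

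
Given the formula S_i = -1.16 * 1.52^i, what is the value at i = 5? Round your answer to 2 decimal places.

S_5 = -1.16 * 1.52^5 ≈ -1.16 * 8.1137 ≈ -9.41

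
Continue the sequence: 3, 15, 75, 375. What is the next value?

Ratios: 15 / 3 = 5.0
This is a geometric sequence with common ratio r = 5.
Next term = 375 * 5 = 1875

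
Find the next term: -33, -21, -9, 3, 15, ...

Differences: -21 - -33 = 12
This is an arithmetic sequence with common difference d = 12.
Next term = 15 + 12 = 27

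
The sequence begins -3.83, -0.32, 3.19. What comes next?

Differences: -0.32 - -3.83 = 3.51
This is an arithmetic sequence with common difference d = 3.51.
Next term = 3.19 + 3.51 = 6.7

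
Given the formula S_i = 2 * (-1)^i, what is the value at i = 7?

S_7 = 2 * (-1)^7 = 2 * -1 = -2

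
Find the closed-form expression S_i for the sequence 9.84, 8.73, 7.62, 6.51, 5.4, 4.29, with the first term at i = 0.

Check differences: 8.73 - 9.84 = -1.11
7.62 - 8.73 = -1.11
Common difference d = -1.11.
First term a = 9.84.
Formula: S_i = 9.84 - 1.11*i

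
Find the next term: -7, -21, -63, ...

Ratios: -21 / -7 = 3.0
This is a geometric sequence with common ratio r = 3.
Next term = -63 * 3 = -189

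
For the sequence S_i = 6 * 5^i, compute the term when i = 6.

S_6 = 6 * 5^6 = 6 * 15625 = 93750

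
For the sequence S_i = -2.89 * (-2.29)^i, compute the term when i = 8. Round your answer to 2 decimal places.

S_8 = -2.89 * (-2.29)^8 ≈ -2.89 * 756.2822 ≈ -2185.66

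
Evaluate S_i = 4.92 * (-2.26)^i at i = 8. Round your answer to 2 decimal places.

S_8 = 4.92 * (-2.26)^8 ≈ 4.92 * 680.5617 ≈ 3348.36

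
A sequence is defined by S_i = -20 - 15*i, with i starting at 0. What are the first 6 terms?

This is an arithmetic sequence.
i=0: S_0 = -20 + -15*0 = -20
i=1: S_1 = -20 + -15*1 = -35
i=2: S_2 = -20 + -15*2 = -50
i=3: S_3 = -20 + -15*3 = -65
i=4: S_4 = -20 + -15*4 = -80
i=5: S_5 = -20 + -15*5 = -95
The first 6 terms are: [-20, -35, -50, -65, -80, -95]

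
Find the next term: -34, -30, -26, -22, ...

Differences: -30 - -34 = 4
This is an arithmetic sequence with common difference d = 4.
Next term = -22 + 4 = -18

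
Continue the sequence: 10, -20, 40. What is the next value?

Ratios: -20 / 10 = -2.0
This is a geometric sequence with common ratio r = -2.
Next term = 40 * -2 = -80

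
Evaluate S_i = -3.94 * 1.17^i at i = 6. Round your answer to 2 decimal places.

S_6 = -3.94 * 1.17^6 ≈ -3.94 * 2.5652 ≈ -10.11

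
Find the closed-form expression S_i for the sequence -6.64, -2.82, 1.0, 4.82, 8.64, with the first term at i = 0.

Check differences: -2.82 - -6.64 = 3.82
1.0 - -2.82 = 3.82
Common difference d = 3.82.
First term a = -6.64.
Formula: S_i = -6.64 + 3.82*i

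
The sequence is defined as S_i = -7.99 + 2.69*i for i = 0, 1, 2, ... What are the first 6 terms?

This is an arithmetic sequence.
i=0: S_0 = -7.99 + 2.69*0 = -7.99
i=1: S_1 = -7.99 + 2.69*1 = -5.3
i=2: S_2 = -7.99 + 2.69*2 = -2.61
i=3: S_3 = -7.99 + 2.69*3 = 0.08
i=4: S_4 = -7.99 + 2.69*4 = 2.77
i=5: S_5 = -7.99 + 2.69*5 = 5.46
The first 6 terms are: [-7.99, -5.3, -2.61, 0.08, 2.77, 5.46]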